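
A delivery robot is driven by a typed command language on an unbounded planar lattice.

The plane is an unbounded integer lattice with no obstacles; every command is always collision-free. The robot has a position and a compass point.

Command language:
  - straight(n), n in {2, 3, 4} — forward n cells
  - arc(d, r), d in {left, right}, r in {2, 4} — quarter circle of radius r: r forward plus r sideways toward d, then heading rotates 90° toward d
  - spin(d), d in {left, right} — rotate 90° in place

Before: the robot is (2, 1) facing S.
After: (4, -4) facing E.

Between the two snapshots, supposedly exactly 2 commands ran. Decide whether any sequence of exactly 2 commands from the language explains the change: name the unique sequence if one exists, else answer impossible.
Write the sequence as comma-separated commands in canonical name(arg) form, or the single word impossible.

straight(3), arc(left, 2)

key: position moved to (4,-4) AND the heading swung to E — translation plus rotation needed
start: (2, 1) facing S
1. straight(3) → (2, -2) facing S
2. arc(left, 2) → (4, -4) facing E
no rival 2-sequence matches.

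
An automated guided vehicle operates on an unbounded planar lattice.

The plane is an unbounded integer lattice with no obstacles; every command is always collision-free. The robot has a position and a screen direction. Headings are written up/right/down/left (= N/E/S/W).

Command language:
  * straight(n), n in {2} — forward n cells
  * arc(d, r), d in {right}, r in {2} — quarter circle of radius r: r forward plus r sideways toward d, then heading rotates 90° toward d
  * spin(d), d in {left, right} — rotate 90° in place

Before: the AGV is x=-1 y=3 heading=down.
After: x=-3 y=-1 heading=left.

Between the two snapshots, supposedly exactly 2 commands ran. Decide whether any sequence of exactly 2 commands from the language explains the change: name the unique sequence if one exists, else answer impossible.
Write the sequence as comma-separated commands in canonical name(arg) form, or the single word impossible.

straight(2), arc(right, 2)

key: position moved to (-3,-1) AND the heading swung to W — translation plus rotation needed
start: x=-1 y=3 heading=down
step 1 (straight(2)): x=-1 y=1 heading=down
step 2 (arc(right, 2)): x=-3 y=-1 heading=left
no rival 2-sequence matches.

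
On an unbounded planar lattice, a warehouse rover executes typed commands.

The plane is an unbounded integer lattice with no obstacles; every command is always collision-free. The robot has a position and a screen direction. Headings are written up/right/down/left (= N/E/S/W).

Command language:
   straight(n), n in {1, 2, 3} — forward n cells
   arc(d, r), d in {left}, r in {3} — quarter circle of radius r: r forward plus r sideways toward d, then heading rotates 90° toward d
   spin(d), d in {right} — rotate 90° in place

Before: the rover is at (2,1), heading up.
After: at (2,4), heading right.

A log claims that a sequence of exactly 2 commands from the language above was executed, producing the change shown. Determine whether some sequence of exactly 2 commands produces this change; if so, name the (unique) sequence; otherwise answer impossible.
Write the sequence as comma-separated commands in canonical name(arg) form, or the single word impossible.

straight(3), spin(right)

key: order matters: swapping straight(3) and spin(right) lands elsewhere
start: at (2,1), heading up
1. straight(3) → at (2,4), heading up
2. spin(right) → at (2,4), heading right
no rival 2-sequence matches.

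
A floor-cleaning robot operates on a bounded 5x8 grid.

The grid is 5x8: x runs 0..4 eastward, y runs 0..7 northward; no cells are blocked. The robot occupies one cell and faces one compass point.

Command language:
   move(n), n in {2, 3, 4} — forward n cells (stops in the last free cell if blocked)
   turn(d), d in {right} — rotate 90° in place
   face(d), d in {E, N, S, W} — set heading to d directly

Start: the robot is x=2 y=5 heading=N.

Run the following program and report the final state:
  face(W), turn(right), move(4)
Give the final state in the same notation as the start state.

begin: x=2 y=5 heading=N
[1] after face(W): x=2 y=5 heading=W
[2] after turn(right): x=2 y=5 heading=N
[3] after move(4): x=2 y=7 heading=N

x=2 y=7 heading=N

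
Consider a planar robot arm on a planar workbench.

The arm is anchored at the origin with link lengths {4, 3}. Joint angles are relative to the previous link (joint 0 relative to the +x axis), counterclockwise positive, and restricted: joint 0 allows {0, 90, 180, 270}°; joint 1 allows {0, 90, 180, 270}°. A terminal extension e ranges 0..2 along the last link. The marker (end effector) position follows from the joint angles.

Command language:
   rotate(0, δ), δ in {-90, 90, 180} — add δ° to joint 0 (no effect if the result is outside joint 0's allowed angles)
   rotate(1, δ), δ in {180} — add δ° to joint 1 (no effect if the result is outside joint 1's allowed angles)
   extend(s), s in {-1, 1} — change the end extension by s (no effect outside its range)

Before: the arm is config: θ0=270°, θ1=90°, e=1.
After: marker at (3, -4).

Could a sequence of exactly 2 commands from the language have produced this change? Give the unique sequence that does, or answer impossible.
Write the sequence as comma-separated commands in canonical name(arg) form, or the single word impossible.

extend(-1), extend(-1)

initial: config: θ0=270°, θ1=90°, e=1
1. extend(-1) → config: θ0=270°, θ1=90°, e=0
2. extend(-1) → config: θ0=270°, θ1=90°, e=0
no other 2-command option fits: unique.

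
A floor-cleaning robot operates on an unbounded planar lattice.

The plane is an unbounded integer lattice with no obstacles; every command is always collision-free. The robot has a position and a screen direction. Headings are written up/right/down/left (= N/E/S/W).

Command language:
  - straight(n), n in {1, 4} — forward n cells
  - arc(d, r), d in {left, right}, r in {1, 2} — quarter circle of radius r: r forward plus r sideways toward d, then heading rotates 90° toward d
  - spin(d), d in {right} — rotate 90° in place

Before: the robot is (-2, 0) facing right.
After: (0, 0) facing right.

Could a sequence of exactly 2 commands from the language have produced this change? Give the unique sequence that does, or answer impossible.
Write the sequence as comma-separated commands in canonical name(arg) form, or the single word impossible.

straight(1), straight(1)

key: still facing E at the end — nothing in the sequence rotates
from: (-2, 0) facing right
t=1 straight(1) ⇒ (-1, 0) facing right
t=2 straight(1) ⇒ (0, 0) facing right
no rival 2-sequence matches.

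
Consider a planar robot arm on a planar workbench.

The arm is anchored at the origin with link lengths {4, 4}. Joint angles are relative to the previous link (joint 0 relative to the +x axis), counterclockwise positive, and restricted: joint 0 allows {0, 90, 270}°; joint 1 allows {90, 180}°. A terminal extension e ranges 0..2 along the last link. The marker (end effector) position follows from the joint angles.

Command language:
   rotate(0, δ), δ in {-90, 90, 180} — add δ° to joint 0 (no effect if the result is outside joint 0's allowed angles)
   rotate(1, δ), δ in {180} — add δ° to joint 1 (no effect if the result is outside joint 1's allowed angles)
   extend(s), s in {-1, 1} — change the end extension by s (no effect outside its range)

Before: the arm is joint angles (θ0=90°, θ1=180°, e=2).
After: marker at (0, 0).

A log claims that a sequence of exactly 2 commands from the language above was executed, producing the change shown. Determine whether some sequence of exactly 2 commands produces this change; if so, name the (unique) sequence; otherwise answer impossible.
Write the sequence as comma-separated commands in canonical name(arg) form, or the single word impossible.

extend(-1), extend(-1)

from: joint angles (θ0=90°, θ1=180°, e=2)
1. extend(-1) → joint angles (θ0=90°, θ1=180°, e=1)
2. extend(-1) → joint angles (θ0=90°, θ1=180°, e=0)
no rival 2-sequence matches.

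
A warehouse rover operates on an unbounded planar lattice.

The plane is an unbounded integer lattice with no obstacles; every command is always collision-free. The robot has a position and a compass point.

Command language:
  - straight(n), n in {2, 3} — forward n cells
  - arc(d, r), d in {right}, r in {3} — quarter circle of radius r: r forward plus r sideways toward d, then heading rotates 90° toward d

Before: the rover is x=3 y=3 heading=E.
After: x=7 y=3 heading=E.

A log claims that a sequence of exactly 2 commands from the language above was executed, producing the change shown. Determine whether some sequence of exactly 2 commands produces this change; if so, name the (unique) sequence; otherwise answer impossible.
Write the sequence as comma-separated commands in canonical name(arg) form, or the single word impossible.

straight(2), straight(2)

key: heading stays E — no command in the sequence turns
begin: x=3 y=3 heading=E
t=1 straight(2) ⇒ x=5 y=3 heading=E
t=2 straight(2) ⇒ x=7 y=3 heading=E
no rival 2-sequence matches.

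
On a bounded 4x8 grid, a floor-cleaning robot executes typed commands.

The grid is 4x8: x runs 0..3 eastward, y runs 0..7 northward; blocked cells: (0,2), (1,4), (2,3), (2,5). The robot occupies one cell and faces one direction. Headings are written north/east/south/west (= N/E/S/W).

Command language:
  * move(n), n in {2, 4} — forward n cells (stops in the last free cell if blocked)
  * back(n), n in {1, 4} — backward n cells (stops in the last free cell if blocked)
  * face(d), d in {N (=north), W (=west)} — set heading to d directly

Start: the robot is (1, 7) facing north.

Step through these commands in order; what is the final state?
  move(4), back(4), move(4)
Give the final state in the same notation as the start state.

(1, 7) facing north

from: (1, 7) facing north
[1] after move(4): (1, 7) facing north
[2] after back(4): (1, 5) facing north
[3] after move(4): (1, 7) facing north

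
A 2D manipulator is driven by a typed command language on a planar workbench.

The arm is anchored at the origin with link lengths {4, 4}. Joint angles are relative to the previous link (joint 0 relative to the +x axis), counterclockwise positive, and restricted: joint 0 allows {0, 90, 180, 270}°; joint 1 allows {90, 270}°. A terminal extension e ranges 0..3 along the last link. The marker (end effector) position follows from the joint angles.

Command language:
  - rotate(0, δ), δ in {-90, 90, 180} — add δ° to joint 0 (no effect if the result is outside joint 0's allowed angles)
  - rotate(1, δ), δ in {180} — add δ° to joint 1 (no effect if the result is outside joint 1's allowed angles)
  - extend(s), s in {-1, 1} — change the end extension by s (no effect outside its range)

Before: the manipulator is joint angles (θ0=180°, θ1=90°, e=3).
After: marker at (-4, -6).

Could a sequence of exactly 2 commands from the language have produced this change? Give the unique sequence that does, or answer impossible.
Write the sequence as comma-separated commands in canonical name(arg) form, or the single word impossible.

key: running extend(-1) before extend(1) would end elsewhere — order is forced
initial: joint angles (θ0=180°, θ1=90°, e=3)
t=1 extend(1) ⇒ joint angles (θ0=180°, θ1=90°, e=3)
t=2 extend(-1) ⇒ joint angles (θ0=180°, θ1=90°, e=2)
uniquely the one of 36 2-step routes that fits.

extend(1), extend(-1)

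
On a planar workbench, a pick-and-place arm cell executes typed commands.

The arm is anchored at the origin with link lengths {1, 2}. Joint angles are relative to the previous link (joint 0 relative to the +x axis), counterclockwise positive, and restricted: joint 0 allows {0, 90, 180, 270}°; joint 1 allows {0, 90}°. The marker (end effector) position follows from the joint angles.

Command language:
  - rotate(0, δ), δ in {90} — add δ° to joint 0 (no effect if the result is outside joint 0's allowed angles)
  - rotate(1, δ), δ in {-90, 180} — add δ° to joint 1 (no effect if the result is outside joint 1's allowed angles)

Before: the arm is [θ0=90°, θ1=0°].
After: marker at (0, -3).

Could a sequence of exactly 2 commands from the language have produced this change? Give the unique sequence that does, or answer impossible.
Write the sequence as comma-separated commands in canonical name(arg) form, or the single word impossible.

begin: [θ0=90°, θ1=0°]
t=1 rotate(0, 90) ⇒ [θ0=180°, θ1=0°]
t=2 rotate(0, 90) ⇒ [θ0=270°, θ1=0°]
no rival 2-sequence matches.

rotate(0, 90), rotate(0, 90)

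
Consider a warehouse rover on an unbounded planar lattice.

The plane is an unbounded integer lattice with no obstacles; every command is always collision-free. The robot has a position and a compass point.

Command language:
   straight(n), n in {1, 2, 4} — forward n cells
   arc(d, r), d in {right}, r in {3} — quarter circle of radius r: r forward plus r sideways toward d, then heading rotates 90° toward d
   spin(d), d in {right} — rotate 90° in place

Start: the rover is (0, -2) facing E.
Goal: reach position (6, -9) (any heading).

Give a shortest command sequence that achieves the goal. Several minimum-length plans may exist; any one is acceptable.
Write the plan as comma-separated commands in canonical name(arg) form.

from: (0, -2) facing E
[1] after straight(2): (2, -2) facing E
[2] after straight(1): (3, -2) facing E
[3] after arc(right, 3): (6, -5) facing S
[4] after straight(4): (6, -9) facing S
minimal: 4 command(s), checked below 4.

straight(2), straight(1), arc(right, 3), straight(4)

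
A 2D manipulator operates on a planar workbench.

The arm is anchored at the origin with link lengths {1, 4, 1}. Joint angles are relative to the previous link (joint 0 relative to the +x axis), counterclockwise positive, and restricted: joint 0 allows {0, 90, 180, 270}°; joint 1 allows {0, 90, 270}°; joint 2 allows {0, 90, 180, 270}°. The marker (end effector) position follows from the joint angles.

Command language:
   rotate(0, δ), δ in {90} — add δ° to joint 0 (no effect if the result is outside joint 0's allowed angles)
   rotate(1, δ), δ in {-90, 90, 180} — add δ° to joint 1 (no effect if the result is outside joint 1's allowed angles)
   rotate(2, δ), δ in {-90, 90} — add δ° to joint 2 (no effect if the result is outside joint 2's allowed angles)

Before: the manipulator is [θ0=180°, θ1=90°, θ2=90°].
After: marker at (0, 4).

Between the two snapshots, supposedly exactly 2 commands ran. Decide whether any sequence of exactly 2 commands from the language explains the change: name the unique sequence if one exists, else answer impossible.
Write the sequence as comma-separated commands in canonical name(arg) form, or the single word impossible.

from: [θ0=180°, θ1=90°, θ2=90°]
t=1 rotate(0, 90) ⇒ [θ0=270°, θ1=90°, θ2=90°]
t=2 rotate(0, 90) ⇒ [θ0=0°, θ1=90°, θ2=90°]
no rival 2-sequence matches.

rotate(0, 90), rotate(0, 90)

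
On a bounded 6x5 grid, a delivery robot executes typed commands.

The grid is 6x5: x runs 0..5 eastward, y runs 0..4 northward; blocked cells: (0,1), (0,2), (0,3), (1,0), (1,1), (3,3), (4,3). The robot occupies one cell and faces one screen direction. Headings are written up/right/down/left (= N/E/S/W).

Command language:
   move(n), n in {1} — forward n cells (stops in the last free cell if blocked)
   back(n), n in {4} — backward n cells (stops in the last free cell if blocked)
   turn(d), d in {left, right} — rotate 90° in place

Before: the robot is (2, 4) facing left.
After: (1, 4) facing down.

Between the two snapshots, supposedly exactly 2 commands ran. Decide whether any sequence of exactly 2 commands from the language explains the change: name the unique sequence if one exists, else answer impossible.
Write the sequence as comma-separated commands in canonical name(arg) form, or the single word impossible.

move(1), turn(left)

key: cell and facing (now S) both changed — the 2 commands mix motion and turning
start: (2, 4) facing left
1. move(1) → (1, 4) facing left
2. turn(left) → (1, 4) facing down
uniquely the one of 16 2-step routes that fits.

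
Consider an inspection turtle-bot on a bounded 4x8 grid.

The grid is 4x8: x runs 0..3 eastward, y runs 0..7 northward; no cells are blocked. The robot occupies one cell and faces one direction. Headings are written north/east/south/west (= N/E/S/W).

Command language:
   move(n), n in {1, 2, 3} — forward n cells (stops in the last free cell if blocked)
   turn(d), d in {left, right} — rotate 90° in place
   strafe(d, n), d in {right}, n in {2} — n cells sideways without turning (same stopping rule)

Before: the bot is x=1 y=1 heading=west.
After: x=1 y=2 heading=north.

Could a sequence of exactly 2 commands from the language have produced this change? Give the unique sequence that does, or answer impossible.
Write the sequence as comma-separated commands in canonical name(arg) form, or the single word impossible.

key: position moved to (1,2) AND the heading swung to N — translation plus rotation needed
from: x=1 y=1 heading=west
[1] after turn(right): x=1 y=1 heading=north
[2] after move(1): x=1 y=2 heading=north
all 36 alternatives checked — unique.

turn(right), move(1)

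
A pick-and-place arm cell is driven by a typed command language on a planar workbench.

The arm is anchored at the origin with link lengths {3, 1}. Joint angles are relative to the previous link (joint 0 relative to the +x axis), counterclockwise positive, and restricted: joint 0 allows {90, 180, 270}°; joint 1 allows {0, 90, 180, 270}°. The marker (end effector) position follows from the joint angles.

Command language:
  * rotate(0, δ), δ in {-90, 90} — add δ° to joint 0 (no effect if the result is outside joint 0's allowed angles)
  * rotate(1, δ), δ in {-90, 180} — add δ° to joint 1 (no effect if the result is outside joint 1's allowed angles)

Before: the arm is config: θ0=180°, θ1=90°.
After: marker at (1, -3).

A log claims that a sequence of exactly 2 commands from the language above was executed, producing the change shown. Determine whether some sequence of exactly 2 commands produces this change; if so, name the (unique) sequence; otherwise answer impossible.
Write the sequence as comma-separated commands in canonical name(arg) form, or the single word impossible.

rotate(0, 90), rotate(0, 90)

start: config: θ0=180°, θ1=90°
1. rotate(0, 90) → config: θ0=270°, θ1=90°
2. rotate(0, 90) → config: θ0=270°, θ1=90°
no rival 2-sequence matches.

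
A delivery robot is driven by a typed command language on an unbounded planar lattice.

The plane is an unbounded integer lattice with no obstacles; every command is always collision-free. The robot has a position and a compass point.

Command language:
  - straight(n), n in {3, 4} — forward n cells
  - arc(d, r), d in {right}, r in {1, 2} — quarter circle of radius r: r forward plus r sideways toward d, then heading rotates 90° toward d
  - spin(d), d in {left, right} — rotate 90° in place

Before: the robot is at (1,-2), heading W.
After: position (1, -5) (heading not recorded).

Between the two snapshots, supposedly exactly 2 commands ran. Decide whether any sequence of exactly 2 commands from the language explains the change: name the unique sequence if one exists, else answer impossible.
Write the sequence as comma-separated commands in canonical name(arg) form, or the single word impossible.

key: order matters: swapping spin(left) and straight(3) lands elsewhere
t0: at (1,-2), heading W
step 1 (spin(left)): at (1,-2), heading S
step 2 (straight(3)): at (1,-5), heading S
all 36 alternatives checked — unique.

spin(left), straight(3)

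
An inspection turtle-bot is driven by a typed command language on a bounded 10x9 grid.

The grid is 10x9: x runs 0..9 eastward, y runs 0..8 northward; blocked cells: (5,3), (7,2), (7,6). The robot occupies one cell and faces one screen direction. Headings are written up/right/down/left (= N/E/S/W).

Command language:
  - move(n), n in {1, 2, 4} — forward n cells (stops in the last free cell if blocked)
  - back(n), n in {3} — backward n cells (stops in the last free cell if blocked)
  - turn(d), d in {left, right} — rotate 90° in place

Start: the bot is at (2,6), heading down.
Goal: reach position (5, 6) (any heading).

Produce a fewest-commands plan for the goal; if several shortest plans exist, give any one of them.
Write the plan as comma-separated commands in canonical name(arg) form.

t0: at (2,6), heading down
[1] after turn(right): at (2,6), heading left
[2] after back(3): at (5,6), heading left
no 1-step plan works, so 2 is optimal.

turn(right), back(3)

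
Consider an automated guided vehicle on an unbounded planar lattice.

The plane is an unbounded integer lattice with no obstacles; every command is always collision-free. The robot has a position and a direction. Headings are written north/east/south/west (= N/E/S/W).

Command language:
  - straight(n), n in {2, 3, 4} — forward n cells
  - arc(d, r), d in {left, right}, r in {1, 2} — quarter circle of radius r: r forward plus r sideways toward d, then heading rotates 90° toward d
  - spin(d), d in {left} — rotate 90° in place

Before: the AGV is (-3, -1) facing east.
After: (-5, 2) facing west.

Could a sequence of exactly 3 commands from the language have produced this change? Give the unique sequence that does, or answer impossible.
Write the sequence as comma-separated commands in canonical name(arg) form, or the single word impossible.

arc(left, 2), arc(left, 1), straight(3)

key: running straight(3) before arc(left, 2) would end elsewhere — order is forced
begin: (-3, -1) facing east
t=1 arc(left, 2) ⇒ (-1, 1) facing north
t=2 arc(left, 1) ⇒ (-2, 2) facing west
t=3 straight(3) ⇒ (-5, 2) facing west
uniquely the one of 512 3-step routes that fits.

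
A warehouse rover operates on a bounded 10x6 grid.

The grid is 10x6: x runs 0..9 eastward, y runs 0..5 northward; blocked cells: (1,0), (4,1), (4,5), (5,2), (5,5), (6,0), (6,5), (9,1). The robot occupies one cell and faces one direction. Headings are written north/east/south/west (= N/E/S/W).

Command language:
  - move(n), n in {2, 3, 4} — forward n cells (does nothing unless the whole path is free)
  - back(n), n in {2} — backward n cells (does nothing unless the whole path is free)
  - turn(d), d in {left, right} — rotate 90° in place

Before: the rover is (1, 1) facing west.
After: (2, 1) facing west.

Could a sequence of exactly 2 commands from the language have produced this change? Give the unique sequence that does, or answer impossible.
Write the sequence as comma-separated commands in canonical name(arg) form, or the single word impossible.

all 36 sequences checked — none match.

impossible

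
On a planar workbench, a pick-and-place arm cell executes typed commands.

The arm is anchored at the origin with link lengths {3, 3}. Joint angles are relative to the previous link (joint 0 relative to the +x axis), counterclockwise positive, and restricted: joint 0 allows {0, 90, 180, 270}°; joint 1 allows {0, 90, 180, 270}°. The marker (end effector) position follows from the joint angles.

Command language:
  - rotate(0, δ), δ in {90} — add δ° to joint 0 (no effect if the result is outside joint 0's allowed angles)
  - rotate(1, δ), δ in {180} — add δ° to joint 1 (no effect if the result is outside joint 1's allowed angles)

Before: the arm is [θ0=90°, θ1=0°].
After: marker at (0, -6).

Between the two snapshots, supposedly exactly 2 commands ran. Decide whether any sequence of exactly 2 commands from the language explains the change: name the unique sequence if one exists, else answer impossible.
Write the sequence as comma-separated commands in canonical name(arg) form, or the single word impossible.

from: [θ0=90°, θ1=0°]
[1] after rotate(0, 90): [θ0=180°, θ1=0°]
[2] after rotate(0, 90): [θ0=270°, θ1=0°]
all 4 alternatives checked — unique.

rotate(0, 90), rotate(0, 90)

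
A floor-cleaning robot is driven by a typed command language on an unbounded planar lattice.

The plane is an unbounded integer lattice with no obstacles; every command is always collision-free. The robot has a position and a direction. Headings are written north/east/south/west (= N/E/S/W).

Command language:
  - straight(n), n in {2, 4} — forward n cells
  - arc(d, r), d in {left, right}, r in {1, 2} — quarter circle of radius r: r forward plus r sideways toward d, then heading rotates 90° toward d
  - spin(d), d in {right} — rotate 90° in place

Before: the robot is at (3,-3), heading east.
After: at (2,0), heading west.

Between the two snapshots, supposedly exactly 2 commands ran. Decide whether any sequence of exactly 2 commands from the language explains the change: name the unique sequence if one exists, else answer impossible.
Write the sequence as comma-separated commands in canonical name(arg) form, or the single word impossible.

arc(left, 1), arc(left, 2)

key: cell and facing (now W) both changed — the 2 commands mix motion and turning
initial: at (3,-3), heading east
[1] after arc(left, 1): at (4,-2), heading north
[2] after arc(left, 2): at (2,0), heading west
no other 2-command option fits: unique.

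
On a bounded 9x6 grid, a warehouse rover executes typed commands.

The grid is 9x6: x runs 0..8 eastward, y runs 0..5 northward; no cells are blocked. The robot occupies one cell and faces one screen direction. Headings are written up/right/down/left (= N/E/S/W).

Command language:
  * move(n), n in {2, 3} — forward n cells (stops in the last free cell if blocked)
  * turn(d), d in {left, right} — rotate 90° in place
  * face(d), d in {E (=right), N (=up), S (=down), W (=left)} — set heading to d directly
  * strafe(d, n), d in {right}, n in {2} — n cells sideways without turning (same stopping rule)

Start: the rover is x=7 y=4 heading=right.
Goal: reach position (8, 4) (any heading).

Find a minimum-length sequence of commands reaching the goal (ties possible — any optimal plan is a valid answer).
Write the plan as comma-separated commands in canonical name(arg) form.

start: x=7 y=4 heading=right
1. move(2) → x=8 y=4 heading=right
no 0-step plan works, so 1 is optimal.

move(2)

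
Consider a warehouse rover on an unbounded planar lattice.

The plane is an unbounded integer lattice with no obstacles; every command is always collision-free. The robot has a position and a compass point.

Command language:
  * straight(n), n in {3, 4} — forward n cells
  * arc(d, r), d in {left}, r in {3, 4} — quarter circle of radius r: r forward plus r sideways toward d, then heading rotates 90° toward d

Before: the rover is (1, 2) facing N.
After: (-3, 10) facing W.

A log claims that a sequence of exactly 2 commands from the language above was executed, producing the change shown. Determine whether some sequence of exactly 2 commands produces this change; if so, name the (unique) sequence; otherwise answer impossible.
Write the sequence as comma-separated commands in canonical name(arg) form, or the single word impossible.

key: cell and facing (now W) both changed — the 2 commands mix motion and turning
initial: (1, 2) facing N
t=1 straight(4) ⇒ (1, 6) facing N
t=2 arc(left, 4) ⇒ (-3, 10) facing W
no rival 2-sequence matches.

straight(4), arc(left, 4)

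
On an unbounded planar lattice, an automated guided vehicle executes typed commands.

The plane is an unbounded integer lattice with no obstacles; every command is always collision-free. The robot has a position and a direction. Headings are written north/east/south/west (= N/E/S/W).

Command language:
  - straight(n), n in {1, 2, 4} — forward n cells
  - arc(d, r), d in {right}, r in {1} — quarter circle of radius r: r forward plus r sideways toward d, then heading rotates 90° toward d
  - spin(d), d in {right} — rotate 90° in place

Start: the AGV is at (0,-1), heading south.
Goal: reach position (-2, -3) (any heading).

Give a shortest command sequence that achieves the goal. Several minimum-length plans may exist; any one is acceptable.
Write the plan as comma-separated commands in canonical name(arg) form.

from: at (0,-1), heading south
step 1 (straight(1)): at (0,-2), heading south
step 2 (arc(right, 1)): at (-1,-3), heading west
step 3 (straight(1)): at (-2,-3), heading west
nothing shorter than 3 reaches the goal.

straight(1), arc(right, 1), straight(1)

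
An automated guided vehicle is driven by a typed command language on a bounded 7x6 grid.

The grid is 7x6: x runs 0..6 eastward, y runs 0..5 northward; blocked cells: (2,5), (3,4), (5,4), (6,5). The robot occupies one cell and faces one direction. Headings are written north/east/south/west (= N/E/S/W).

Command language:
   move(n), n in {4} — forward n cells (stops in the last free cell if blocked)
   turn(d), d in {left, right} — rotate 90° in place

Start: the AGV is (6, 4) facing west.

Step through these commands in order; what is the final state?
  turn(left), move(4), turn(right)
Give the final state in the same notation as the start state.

initial: (6, 4) facing west
[1] after turn(left): (6, 4) facing south
[2] after move(4): (6, 0) facing south
[3] after turn(right): (6, 0) facing west

(6, 0) facing west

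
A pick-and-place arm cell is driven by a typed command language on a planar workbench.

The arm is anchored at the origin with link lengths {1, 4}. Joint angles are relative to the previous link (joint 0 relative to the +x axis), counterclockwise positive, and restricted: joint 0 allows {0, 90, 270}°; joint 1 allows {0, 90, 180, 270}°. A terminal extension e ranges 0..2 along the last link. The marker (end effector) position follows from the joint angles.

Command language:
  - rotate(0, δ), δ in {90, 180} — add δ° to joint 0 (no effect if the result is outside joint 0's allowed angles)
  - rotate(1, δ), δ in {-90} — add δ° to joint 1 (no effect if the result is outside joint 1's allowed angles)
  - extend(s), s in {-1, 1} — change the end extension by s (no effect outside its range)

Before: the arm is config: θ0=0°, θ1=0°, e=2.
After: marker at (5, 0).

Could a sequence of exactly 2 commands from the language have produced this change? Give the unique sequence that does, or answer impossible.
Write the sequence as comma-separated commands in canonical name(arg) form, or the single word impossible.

extend(-1), extend(-1)

initial: config: θ0=0°, θ1=0°, e=2
t=1 extend(-1) ⇒ config: θ0=0°, θ1=0°, e=1
t=2 extend(-1) ⇒ config: θ0=0°, θ1=0°, e=0
no other 2-command option fits: unique.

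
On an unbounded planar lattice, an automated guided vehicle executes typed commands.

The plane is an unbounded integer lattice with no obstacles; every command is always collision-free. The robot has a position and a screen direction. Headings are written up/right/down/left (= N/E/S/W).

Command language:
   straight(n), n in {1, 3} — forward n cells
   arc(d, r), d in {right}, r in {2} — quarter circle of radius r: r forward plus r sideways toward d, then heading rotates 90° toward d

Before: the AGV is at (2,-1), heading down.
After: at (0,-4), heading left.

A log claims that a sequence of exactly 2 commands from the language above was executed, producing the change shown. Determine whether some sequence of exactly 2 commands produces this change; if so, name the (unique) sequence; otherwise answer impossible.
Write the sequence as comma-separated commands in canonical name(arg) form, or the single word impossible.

key: running arc(right, 2) before straight(1) would end elsewhere — order is forced
from: at (2,-1), heading down
t=1 straight(1) ⇒ at (2,-2), heading down
t=2 arc(right, 2) ⇒ at (0,-4), heading left
all 9 alternatives checked — unique.

straight(1), arc(right, 2)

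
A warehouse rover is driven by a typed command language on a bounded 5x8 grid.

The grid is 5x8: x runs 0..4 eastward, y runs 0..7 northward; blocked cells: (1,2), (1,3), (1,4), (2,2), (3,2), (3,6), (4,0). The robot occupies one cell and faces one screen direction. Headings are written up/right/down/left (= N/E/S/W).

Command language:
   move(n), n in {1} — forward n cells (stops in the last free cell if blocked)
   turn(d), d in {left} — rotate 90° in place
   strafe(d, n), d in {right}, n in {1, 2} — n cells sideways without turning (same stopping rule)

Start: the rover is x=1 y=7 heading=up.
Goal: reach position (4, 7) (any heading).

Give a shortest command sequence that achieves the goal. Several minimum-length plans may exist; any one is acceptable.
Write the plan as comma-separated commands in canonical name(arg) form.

strafe(right, 1), strafe(right, 2)

from: x=1 y=7 heading=up
t=1 strafe(right, 1) ⇒ x=2 y=7 heading=up
t=2 strafe(right, 2) ⇒ x=4 y=7 heading=up
minimal: 2 command(s), checked below 2.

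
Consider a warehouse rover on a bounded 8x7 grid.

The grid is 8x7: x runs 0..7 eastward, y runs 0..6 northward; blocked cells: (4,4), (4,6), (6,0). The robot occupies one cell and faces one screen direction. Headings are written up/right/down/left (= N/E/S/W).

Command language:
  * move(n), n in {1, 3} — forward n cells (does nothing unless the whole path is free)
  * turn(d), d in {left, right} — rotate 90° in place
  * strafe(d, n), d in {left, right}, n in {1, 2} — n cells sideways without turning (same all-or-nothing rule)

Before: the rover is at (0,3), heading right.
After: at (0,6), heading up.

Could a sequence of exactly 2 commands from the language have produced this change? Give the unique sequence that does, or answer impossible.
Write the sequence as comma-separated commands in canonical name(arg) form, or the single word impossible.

turn(left), move(3)

key: running move(3) before turn(left) would end elsewhere — order is forced
initial: at (0,3), heading right
step 1 (turn(left)): at (0,3), heading up
step 2 (move(3)): at (0,6), heading up
no other 2-command option fits: unique.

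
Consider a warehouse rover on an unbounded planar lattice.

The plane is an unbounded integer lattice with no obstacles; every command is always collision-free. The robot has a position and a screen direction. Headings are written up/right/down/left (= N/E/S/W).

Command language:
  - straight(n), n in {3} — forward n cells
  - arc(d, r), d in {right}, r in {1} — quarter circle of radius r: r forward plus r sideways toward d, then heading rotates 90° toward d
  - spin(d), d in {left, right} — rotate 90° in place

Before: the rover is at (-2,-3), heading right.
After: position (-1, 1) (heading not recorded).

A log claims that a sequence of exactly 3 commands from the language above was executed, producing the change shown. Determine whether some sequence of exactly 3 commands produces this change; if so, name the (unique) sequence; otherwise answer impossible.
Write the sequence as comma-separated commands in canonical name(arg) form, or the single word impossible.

key: running arc(right, 1) before spin(left) would end elsewhere — order is forced
begin: at (-2,-3), heading right
[1] after spin(left): at (-2,-3), heading up
[2] after straight(3): at (-2,0), heading up
[3] after arc(right, 1): at (-1,1), heading right
no other 3-command option fits: unique.

spin(left), straight(3), arc(right, 1)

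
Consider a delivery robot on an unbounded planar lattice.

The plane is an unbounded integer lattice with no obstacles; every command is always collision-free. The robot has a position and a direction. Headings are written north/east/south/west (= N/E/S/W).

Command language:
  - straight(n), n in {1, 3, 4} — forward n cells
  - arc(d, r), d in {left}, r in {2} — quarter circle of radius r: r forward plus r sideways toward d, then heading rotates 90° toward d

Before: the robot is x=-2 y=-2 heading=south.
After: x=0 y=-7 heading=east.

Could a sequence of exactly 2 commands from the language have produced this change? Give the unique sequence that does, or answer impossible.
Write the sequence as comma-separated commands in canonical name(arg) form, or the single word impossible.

key: cell and facing (now E) both changed — the 2 commands mix motion and turning
t0: x=-2 y=-2 heading=south
1. straight(3) → x=-2 y=-5 heading=south
2. arc(left, 2) → x=0 y=-7 heading=east
uniquely the one of 16 2-step routes that fits.

straight(3), arc(left, 2)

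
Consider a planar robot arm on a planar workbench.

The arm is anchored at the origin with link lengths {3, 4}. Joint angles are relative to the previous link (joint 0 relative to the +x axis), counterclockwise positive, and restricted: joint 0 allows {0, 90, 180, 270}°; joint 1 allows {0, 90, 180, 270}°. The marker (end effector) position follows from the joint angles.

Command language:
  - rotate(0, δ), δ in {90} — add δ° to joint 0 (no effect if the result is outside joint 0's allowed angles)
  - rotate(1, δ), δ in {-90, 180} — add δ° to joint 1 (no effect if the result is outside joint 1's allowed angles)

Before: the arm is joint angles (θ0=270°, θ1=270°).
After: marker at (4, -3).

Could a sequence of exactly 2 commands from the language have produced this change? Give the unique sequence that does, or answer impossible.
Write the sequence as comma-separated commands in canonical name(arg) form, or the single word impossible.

initial: joint angles (θ0=270°, θ1=270°)
[1] after rotate(1, -90): joint angles (θ0=270°, θ1=180°)
[2] after rotate(1, -90): joint angles (θ0=270°, θ1=90°)
uniquely the one of 9 2-step routes that fits.

rotate(1, -90), rotate(1, -90)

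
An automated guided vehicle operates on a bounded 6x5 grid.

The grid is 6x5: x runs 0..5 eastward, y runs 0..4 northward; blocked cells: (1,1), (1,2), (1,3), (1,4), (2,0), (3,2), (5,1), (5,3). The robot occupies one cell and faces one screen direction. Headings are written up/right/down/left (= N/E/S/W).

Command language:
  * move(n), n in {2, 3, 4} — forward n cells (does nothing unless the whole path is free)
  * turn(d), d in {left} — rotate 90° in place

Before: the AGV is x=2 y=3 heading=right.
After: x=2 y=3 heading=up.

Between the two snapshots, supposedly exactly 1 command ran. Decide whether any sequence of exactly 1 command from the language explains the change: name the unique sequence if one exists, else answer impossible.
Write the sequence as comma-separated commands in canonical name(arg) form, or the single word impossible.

key: (2,3) unchanged — the single command moves nothing
begin: x=2 y=3 heading=right
t=1 turn(left) ⇒ x=2 y=3 heading=up
no other 1-command option fits: unique.

turn(left)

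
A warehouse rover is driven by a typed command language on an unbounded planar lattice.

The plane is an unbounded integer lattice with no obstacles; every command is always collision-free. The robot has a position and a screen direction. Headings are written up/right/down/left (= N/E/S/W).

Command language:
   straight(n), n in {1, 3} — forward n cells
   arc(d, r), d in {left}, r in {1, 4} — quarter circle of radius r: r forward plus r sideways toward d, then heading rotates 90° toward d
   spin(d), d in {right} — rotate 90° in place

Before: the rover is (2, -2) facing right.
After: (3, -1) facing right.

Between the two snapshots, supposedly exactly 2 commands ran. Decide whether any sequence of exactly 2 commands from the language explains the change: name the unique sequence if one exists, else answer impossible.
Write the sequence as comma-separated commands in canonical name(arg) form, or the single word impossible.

arc(left, 1), spin(right)

key: heading stays E — rotations cancel among the 2 commands
begin: (2, -2) facing right
[1] after arc(left, 1): (3, -1) facing up
[2] after spin(right): (3, -1) facing right
no rival 2-sequence matches.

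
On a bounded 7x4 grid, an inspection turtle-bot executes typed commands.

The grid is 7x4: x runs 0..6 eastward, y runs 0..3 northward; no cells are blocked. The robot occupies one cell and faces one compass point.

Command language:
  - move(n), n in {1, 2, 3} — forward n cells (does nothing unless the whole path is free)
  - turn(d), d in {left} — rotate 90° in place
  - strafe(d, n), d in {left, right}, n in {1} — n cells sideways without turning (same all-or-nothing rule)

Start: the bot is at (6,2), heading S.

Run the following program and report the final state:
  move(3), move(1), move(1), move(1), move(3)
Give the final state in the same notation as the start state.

at (6,0), heading S

begin: at (6,2), heading S
[1] after move(3): at (6,2), heading S
[2] after move(1): at (6,1), heading S
[3] after move(1): at (6,0), heading S
[4] after move(1): at (6,0), heading S
[5] after move(3): at (6,0), heading S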